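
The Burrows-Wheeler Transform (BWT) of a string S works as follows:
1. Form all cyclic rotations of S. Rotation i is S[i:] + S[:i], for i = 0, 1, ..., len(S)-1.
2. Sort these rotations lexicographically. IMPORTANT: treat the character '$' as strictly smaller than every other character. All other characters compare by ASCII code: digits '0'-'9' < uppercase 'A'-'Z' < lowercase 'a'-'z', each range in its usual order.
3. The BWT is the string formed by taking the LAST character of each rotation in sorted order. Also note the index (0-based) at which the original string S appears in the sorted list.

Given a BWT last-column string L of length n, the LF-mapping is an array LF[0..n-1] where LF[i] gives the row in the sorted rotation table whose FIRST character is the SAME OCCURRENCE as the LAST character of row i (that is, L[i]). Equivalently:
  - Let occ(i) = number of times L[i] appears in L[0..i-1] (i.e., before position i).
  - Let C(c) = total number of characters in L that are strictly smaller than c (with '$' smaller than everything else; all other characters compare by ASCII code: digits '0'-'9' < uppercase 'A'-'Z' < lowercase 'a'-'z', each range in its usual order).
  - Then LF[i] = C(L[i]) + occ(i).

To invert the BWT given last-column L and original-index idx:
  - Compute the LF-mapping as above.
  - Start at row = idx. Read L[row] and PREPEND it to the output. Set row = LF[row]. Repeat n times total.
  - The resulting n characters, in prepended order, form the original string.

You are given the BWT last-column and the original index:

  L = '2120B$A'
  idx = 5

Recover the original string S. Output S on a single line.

LF mapping: 3 2 4 1 6 0 5
Walk LF starting at row 5, prepending L[row]:
  step 1: row=5, L[5]='$', prepend. Next row=LF[5]=0
  step 2: row=0, L[0]='2', prepend. Next row=LF[0]=3
  step 3: row=3, L[3]='0', prepend. Next row=LF[3]=1
  step 4: row=1, L[1]='1', prepend. Next row=LF[1]=2
  step 5: row=2, L[2]='2', prepend. Next row=LF[2]=4
  step 6: row=4, L[4]='B', prepend. Next row=LF[4]=6
  step 7: row=6, L[6]='A', prepend. Next row=LF[6]=5
Reversed output: AB2102$

Answer: AB2102$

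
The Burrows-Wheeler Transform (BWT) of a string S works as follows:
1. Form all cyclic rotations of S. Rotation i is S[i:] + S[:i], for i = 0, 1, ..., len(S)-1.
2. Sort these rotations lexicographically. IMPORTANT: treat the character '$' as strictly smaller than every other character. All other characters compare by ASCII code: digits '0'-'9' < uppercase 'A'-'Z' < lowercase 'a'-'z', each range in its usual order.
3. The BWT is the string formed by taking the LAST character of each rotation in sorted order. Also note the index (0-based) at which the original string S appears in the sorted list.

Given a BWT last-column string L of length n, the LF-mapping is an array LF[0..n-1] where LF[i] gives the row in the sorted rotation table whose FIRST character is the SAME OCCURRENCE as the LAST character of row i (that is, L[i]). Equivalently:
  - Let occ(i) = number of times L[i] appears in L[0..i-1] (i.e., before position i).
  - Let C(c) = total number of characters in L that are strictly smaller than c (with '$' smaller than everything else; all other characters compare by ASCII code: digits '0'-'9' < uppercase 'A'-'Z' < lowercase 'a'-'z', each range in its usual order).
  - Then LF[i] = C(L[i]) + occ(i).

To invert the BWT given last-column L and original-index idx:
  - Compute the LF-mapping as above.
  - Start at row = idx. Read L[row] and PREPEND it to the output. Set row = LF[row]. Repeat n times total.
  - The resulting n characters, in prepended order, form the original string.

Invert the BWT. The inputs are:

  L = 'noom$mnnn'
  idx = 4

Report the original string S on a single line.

LF mapping: 3 7 8 1 0 2 4 5 6
Walk LF starting at row 4, prepending L[row]:
  step 1: row=4, L[4]='$', prepend. Next row=LF[4]=0
  step 2: row=0, L[0]='n', prepend. Next row=LF[0]=3
  step 3: row=3, L[3]='m', prepend. Next row=LF[3]=1
  step 4: row=1, L[1]='o', prepend. Next row=LF[1]=7
  step 5: row=7, L[7]='n', prepend. Next row=LF[7]=5
  step 6: row=5, L[5]='m', prepend. Next row=LF[5]=2
  step 7: row=2, L[2]='o', prepend. Next row=LF[2]=8
  step 8: row=8, L[8]='n', prepend. Next row=LF[8]=6
  step 9: row=6, L[6]='n', prepend. Next row=LF[6]=4
Reversed output: nnomnomn$

Answer: nnomnomn$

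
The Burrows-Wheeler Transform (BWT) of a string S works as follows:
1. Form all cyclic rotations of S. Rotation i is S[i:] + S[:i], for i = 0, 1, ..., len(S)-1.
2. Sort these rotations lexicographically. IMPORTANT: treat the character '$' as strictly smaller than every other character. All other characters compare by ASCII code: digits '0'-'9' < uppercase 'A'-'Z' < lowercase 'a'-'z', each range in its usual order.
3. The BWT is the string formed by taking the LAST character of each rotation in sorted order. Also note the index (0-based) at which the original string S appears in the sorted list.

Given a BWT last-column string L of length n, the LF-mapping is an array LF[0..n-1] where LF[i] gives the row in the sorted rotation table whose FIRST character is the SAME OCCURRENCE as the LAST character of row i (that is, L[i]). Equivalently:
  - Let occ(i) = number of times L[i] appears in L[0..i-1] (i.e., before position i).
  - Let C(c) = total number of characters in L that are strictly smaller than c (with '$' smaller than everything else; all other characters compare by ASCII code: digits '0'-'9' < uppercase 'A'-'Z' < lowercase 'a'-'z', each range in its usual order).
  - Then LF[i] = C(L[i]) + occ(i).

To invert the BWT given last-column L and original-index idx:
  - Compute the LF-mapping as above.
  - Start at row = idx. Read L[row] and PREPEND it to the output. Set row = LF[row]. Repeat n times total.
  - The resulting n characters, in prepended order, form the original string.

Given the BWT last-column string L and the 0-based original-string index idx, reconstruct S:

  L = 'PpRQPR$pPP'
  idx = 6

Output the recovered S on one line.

LF mapping: 1 8 6 5 2 7 0 9 3 4
Walk LF starting at row 6, prepending L[row]:
  step 1: row=6, L[6]='$', prepend. Next row=LF[6]=0
  step 2: row=0, L[0]='P', prepend. Next row=LF[0]=1
  step 3: row=1, L[1]='p', prepend. Next row=LF[1]=8
  step 4: row=8, L[8]='P', prepend. Next row=LF[8]=3
  step 5: row=3, L[3]='Q', prepend. Next row=LF[3]=5
  step 6: row=5, L[5]='R', prepend. Next row=LF[5]=7
  step 7: row=7, L[7]='p', prepend. Next row=LF[7]=9
  step 8: row=9, L[9]='P', prepend. Next row=LF[9]=4
  step 9: row=4, L[4]='P', prepend. Next row=LF[4]=2
  step 10: row=2, L[2]='R', prepend. Next row=LF[2]=6
Reversed output: RPPpRQPpP$

Answer: RPPpRQPpP$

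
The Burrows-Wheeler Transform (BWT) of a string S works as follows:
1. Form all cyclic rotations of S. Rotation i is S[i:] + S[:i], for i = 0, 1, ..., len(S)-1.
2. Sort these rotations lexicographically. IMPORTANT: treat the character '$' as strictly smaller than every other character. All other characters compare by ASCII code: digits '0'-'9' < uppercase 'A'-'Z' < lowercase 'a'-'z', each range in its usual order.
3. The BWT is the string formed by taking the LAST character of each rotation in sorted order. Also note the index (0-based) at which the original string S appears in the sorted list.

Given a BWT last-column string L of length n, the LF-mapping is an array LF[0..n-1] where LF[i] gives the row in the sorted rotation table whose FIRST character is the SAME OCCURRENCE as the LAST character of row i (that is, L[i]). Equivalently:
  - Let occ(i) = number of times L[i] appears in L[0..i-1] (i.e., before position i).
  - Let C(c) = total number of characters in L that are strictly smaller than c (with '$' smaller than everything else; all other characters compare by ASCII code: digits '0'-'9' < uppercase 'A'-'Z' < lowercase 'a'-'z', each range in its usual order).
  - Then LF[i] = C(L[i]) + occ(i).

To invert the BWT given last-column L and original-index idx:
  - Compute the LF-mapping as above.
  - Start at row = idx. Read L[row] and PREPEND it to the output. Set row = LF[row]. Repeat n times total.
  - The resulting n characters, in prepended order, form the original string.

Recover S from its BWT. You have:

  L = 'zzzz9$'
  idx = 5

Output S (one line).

LF mapping: 2 3 4 5 1 0
Walk LF starting at row 5, prepending L[row]:
  step 1: row=5, L[5]='$', prepend. Next row=LF[5]=0
  step 2: row=0, L[0]='z', prepend. Next row=LF[0]=2
  step 3: row=2, L[2]='z', prepend. Next row=LF[2]=4
  step 4: row=4, L[4]='9', prepend. Next row=LF[4]=1
  step 5: row=1, L[1]='z', prepend. Next row=LF[1]=3
  step 6: row=3, L[3]='z', prepend. Next row=LF[3]=5
Reversed output: zz9zz$

Answer: zz9zz$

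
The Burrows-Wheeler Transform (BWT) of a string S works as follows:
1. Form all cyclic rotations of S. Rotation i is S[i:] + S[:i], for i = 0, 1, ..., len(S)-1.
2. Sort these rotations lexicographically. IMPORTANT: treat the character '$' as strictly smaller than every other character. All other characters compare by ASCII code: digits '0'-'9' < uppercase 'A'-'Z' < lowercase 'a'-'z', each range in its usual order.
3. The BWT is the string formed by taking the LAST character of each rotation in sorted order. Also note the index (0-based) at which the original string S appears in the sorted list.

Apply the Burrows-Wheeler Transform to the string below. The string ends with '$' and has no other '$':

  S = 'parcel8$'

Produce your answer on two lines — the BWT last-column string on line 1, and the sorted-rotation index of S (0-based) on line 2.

Answer: 8lprce$a
6

Derivation:
All 8 rotations (rotation i = S[i:]+S[:i]):
  rot[0] = parcel8$
  rot[1] = arcel8$p
  rot[2] = rcel8$pa
  rot[3] = cel8$par
  rot[4] = el8$parc
  rot[5] = l8$parce
  rot[6] = 8$parcel
  rot[7] = $parcel8
Sorted (with $ < everything):
  sorted[0] = $parcel8  (last char: '8')
  sorted[1] = 8$parcel  (last char: 'l')
  sorted[2] = arcel8$p  (last char: 'p')
  sorted[3] = cel8$par  (last char: 'r')
  sorted[4] = el8$parc  (last char: 'c')
  sorted[5] = l8$parce  (last char: 'e')
  sorted[6] = parcel8$  (last char: '$')
  sorted[7] = rcel8$pa  (last char: 'a')
Last column: 8lprce$a
Original string S is at sorted index 6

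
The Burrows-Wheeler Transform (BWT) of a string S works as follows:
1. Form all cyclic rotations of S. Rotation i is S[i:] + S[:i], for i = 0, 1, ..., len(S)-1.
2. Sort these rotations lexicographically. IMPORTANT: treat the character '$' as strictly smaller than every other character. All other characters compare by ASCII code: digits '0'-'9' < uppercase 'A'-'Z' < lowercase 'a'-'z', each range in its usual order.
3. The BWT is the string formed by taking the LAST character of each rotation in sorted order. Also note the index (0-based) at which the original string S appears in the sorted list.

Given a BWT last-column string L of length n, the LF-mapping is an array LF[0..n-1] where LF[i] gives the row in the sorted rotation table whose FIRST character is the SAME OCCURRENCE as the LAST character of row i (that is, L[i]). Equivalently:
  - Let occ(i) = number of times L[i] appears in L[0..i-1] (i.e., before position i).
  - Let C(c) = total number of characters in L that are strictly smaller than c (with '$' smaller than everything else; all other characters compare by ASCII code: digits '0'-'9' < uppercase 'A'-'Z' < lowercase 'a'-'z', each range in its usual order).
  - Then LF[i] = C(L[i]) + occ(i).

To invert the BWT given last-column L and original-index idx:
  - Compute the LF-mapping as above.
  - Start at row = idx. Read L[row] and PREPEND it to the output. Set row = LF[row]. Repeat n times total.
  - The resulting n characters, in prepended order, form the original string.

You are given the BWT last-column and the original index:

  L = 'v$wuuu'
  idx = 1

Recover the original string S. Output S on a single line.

Answer: uuwuv$

Derivation:
LF mapping: 4 0 5 1 2 3
Walk LF starting at row 1, prepending L[row]:
  step 1: row=1, L[1]='$', prepend. Next row=LF[1]=0
  step 2: row=0, L[0]='v', prepend. Next row=LF[0]=4
  step 3: row=4, L[4]='u', prepend. Next row=LF[4]=2
  step 4: row=2, L[2]='w', prepend. Next row=LF[2]=5
  step 5: row=5, L[5]='u', prepend. Next row=LF[5]=3
  step 6: row=3, L[3]='u', prepend. Next row=LF[3]=1
Reversed output: uuwuv$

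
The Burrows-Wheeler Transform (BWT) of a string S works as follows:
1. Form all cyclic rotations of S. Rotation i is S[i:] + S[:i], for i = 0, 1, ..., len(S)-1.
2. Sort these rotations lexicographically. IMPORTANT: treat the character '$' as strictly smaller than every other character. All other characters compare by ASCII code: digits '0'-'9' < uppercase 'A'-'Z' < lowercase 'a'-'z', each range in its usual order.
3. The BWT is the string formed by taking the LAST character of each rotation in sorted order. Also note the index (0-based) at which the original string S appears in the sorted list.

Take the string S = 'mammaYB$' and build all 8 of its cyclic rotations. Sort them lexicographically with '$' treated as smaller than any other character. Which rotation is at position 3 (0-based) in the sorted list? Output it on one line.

Answer: aYB$mamm

Derivation:
All 8 rotations (rotation i = S[i:]+S[:i]):
  rot[0] = mammaYB$
  rot[1] = ammaYB$m
  rot[2] = mmaYB$ma
  rot[3] = maYB$mam
  rot[4] = aYB$mamm
  rot[5] = YB$mamma
  rot[6] = B$mammaY
  rot[7] = $mammaYB
Sorted (with $ < everything):
  sorted[0] = $mammaYB
  sorted[1] = B$mammaY
  sorted[2] = YB$mamma
  sorted[3] = aYB$mamm
  sorted[4] = ammaYB$m
  sorted[5] = maYB$mam
  sorted[6] = mammaYB$
  sorted[7] = mmaYB$ma
sorted[3] = aYB$mamm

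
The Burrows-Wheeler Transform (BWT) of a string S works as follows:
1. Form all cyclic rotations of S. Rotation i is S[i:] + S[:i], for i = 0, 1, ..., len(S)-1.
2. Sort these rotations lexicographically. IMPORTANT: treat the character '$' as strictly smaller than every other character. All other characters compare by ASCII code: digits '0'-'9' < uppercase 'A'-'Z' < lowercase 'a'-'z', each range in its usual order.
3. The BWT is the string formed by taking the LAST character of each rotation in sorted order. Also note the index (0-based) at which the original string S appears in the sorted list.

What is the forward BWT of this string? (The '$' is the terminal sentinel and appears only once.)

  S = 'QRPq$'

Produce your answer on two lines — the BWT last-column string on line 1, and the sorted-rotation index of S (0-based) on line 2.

All 5 rotations (rotation i = S[i:]+S[:i]):
  rot[0] = QRPq$
  rot[1] = RPq$Q
  rot[2] = Pq$QR
  rot[3] = q$QRP
  rot[4] = $QRPq
Sorted (with $ < everything):
  sorted[0] = $QRPq  (last char: 'q')
  sorted[1] = Pq$QR  (last char: 'R')
  sorted[2] = QRPq$  (last char: '$')
  sorted[3] = RPq$Q  (last char: 'Q')
  sorted[4] = q$QRP  (last char: 'P')
Last column: qR$QP
Original string S is at sorted index 2

Answer: qR$QP
2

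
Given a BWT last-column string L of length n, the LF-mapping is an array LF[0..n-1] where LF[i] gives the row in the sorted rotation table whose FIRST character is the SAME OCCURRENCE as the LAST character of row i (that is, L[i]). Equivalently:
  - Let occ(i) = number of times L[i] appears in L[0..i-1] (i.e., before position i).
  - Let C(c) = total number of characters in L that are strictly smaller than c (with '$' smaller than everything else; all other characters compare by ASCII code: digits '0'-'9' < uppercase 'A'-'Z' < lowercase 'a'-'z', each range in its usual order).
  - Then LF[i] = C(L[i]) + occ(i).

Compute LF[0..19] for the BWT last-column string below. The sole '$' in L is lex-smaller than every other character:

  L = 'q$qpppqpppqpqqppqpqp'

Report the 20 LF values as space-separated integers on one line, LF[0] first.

Char counts: '$':1, 'p':11, 'q':8
C (first-col start): C('$')=0, C('p')=1, C('q')=12
L[0]='q': occ=0, LF[0]=C('q')+0=12+0=12
L[1]='$': occ=0, LF[1]=C('$')+0=0+0=0
L[2]='q': occ=1, LF[2]=C('q')+1=12+1=13
L[3]='p': occ=0, LF[3]=C('p')+0=1+0=1
L[4]='p': occ=1, LF[4]=C('p')+1=1+1=2
L[5]='p': occ=2, LF[5]=C('p')+2=1+2=3
L[6]='q': occ=2, LF[6]=C('q')+2=12+2=14
L[7]='p': occ=3, LF[7]=C('p')+3=1+3=4
L[8]='p': occ=4, LF[8]=C('p')+4=1+4=5
L[9]='p': occ=5, LF[9]=C('p')+5=1+5=6
L[10]='q': occ=3, LF[10]=C('q')+3=12+3=15
L[11]='p': occ=6, LF[11]=C('p')+6=1+6=7
L[12]='q': occ=4, LF[12]=C('q')+4=12+4=16
L[13]='q': occ=5, LF[13]=C('q')+5=12+5=17
L[14]='p': occ=7, LF[14]=C('p')+7=1+7=8
L[15]='p': occ=8, LF[15]=C('p')+8=1+8=9
L[16]='q': occ=6, LF[16]=C('q')+6=12+6=18
L[17]='p': occ=9, LF[17]=C('p')+9=1+9=10
L[18]='q': occ=7, LF[18]=C('q')+7=12+7=19
L[19]='p': occ=10, LF[19]=C('p')+10=1+10=11

Answer: 12 0 13 1 2 3 14 4 5 6 15 7 16 17 8 9 18 10 19 11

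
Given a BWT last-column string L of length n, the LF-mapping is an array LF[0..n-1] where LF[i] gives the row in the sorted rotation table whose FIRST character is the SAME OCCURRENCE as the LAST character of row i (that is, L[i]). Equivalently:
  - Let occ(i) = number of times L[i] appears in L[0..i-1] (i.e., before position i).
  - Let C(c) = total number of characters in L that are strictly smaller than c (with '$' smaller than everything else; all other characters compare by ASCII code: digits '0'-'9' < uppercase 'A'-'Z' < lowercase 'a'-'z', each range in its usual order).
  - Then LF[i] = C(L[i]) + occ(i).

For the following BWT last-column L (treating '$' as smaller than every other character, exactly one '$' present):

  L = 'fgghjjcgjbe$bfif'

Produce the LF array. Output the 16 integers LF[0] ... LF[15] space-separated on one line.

Char counts: '$':1, 'b':2, 'c':1, 'e':1, 'f':3, 'g':3, 'h':1, 'i':1, 'j':3
C (first-col start): C('$')=0, C('b')=1, C('c')=3, C('e')=4, C('f')=5, C('g')=8, C('h')=11, C('i')=12, C('j')=13
L[0]='f': occ=0, LF[0]=C('f')+0=5+0=5
L[1]='g': occ=0, LF[1]=C('g')+0=8+0=8
L[2]='g': occ=1, LF[2]=C('g')+1=8+1=9
L[3]='h': occ=0, LF[3]=C('h')+0=11+0=11
L[4]='j': occ=0, LF[4]=C('j')+0=13+0=13
L[5]='j': occ=1, LF[5]=C('j')+1=13+1=14
L[6]='c': occ=0, LF[6]=C('c')+0=3+0=3
L[7]='g': occ=2, LF[7]=C('g')+2=8+2=10
L[8]='j': occ=2, LF[8]=C('j')+2=13+2=15
L[9]='b': occ=0, LF[9]=C('b')+0=1+0=1
L[10]='e': occ=0, LF[10]=C('e')+0=4+0=4
L[11]='$': occ=0, LF[11]=C('$')+0=0+0=0
L[12]='b': occ=1, LF[12]=C('b')+1=1+1=2
L[13]='f': occ=1, LF[13]=C('f')+1=5+1=6
L[14]='i': occ=0, LF[14]=C('i')+0=12+0=12
L[15]='f': occ=2, LF[15]=C('f')+2=5+2=7

Answer: 5 8 9 11 13 14 3 10 15 1 4 0 2 6 12 7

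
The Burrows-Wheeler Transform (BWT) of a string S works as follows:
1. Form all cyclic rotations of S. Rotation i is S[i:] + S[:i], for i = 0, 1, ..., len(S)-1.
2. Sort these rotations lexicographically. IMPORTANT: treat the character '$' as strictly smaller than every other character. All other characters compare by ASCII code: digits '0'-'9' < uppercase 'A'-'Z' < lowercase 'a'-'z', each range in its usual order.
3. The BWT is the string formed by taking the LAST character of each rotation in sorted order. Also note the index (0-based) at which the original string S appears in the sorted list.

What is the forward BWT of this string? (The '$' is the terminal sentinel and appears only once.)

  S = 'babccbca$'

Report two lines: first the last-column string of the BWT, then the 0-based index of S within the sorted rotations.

All 9 rotations (rotation i = S[i:]+S[:i]):
  rot[0] = babccbca$
  rot[1] = abccbca$b
  rot[2] = bccbca$ba
  rot[3] = ccbca$bab
  rot[4] = cbca$babc
  rot[5] = bca$babcc
  rot[6] = ca$babccb
  rot[7] = a$babccbc
  rot[8] = $babccbca
Sorted (with $ < everything):
  sorted[0] = $babccbca  (last char: 'a')
  sorted[1] = a$babccbc  (last char: 'c')
  sorted[2] = abccbca$b  (last char: 'b')
  sorted[3] = babccbca$  (last char: '$')
  sorted[4] = bca$babcc  (last char: 'c')
  sorted[5] = bccbca$ba  (last char: 'a')
  sorted[6] = ca$babccb  (last char: 'b')
  sorted[7] = cbca$babc  (last char: 'c')
  sorted[8] = ccbca$bab  (last char: 'b')
Last column: acb$cabcb
Original string S is at sorted index 3

Answer: acb$cabcb
3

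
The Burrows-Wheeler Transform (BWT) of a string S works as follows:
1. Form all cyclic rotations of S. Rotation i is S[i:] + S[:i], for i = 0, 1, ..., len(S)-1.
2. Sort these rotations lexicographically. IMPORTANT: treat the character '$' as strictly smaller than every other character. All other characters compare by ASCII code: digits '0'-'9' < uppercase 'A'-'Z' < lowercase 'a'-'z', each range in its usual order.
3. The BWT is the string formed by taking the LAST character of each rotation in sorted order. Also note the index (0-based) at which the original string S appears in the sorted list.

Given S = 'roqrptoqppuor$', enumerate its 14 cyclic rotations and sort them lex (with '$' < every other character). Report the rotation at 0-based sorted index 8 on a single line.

Answer: qrptoqppuor$ro

Derivation:
All 14 rotations (rotation i = S[i:]+S[:i]):
  rot[0] = roqrptoqppuor$
  rot[1] = oqrptoqppuor$r
  rot[2] = qrptoqppuor$ro
  rot[3] = rptoqppuor$roq
  rot[4] = ptoqppuor$roqr
  rot[5] = toqppuor$roqrp
  rot[6] = oqppuor$roqrpt
  rot[7] = qppuor$roqrpto
  rot[8] = ppuor$roqrptoq
  rot[9] = puor$roqrptoqp
  rot[10] = uor$roqrptoqpp
  rot[11] = or$roqrptoqppu
  rot[12] = r$roqrptoqppuo
  rot[13] = $roqrptoqppuor
Sorted (with $ < everything):
  sorted[0] = $roqrptoqppuor
  sorted[1] = oqppuor$roqrpt
  sorted[2] = oqrptoqppuor$r
  sorted[3] = or$roqrptoqppu
  sorted[4] = ppuor$roqrptoq
  sorted[5] = ptoqppuor$roqr
  sorted[6] = puor$roqrptoqp
  sorted[7] = qppuor$roqrpto
  sorted[8] = qrptoqppuor$ro
  sorted[9] = r$roqrptoqppuo
  sorted[10] = roqrptoqppuor$
  sorted[11] = rptoqppuor$roq
  sorted[12] = toqppuor$roqrp
  sorted[13] = uor$roqrptoqpp
sorted[8] = qrptoqppuor$ro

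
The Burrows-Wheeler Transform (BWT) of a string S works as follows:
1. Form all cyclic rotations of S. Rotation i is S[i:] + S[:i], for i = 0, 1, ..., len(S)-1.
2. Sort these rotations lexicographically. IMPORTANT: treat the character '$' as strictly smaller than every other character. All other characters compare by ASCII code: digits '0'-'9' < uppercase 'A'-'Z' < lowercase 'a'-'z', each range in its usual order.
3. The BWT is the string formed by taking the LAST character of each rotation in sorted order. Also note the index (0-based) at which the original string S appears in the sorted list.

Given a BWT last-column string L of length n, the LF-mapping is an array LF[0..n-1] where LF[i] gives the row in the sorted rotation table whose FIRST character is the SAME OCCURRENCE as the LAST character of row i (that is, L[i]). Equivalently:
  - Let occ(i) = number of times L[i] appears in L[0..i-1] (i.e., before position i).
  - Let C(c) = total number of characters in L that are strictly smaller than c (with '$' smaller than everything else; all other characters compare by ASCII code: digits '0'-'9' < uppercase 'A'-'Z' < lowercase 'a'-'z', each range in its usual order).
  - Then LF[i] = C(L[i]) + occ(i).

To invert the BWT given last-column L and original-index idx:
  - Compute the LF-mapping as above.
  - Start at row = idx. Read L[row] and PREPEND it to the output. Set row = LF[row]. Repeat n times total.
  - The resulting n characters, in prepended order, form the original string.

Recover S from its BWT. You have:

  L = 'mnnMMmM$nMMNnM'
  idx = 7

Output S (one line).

Answer: NnMMmMnMMMnnm$

Derivation:
LF mapping: 8 10 11 1 2 9 3 0 12 4 5 7 13 6
Walk LF starting at row 7, prepending L[row]:
  step 1: row=7, L[7]='$', prepend. Next row=LF[7]=0
  step 2: row=0, L[0]='m', prepend. Next row=LF[0]=8
  step 3: row=8, L[8]='n', prepend. Next row=LF[8]=12
  step 4: row=12, L[12]='n', prepend. Next row=LF[12]=13
  step 5: row=13, L[13]='M', prepend. Next row=LF[13]=6
  step 6: row=6, L[6]='M', prepend. Next row=LF[6]=3
  step 7: row=3, L[3]='M', prepend. Next row=LF[3]=1
  step 8: row=1, L[1]='n', prepend. Next row=LF[1]=10
  step 9: row=10, L[10]='M', prepend. Next row=LF[10]=5
  step 10: row=5, L[5]='m', prepend. Next row=LF[5]=9
  step 11: row=9, L[9]='M', prepend. Next row=LF[9]=4
  step 12: row=4, L[4]='M', prepend. Next row=LF[4]=2
  step 13: row=2, L[2]='n', prepend. Next row=LF[2]=11
  step 14: row=11, L[11]='N', prepend. Next row=LF[11]=7
Reversed output: NnMMmMnMMMnnm$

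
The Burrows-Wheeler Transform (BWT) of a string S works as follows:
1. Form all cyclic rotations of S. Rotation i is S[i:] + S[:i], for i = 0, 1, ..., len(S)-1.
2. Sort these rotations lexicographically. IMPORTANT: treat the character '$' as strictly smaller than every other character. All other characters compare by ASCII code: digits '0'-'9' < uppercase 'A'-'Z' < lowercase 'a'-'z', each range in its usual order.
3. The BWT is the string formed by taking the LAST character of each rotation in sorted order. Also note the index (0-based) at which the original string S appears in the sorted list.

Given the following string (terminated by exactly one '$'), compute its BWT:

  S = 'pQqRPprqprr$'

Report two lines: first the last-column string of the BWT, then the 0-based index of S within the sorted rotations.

Answer: rRpq$PqQrrpp
4

Derivation:
All 12 rotations (rotation i = S[i:]+S[:i]):
  rot[0] = pQqRPprqprr$
  rot[1] = QqRPprqprr$p
  rot[2] = qRPprqprr$pQ
  rot[3] = RPprqprr$pQq
  rot[4] = Pprqprr$pQqR
  rot[5] = prqprr$pQqRP
  rot[6] = rqprr$pQqRPp
  rot[7] = qprr$pQqRPpr
  rot[8] = prr$pQqRPprq
  rot[9] = rr$pQqRPprqp
  rot[10] = r$pQqRPprqpr
  rot[11] = $pQqRPprqprr
Sorted (with $ < everything):
  sorted[0] = $pQqRPprqprr  (last char: 'r')
  sorted[1] = Pprqprr$pQqR  (last char: 'R')
  sorted[2] = QqRPprqprr$p  (last char: 'p')
  sorted[3] = RPprqprr$pQq  (last char: 'q')
  sorted[4] = pQqRPprqprr$  (last char: '$')
  sorted[5] = prqprr$pQqRP  (last char: 'P')
  sorted[6] = prr$pQqRPprq  (last char: 'q')
  sorted[7] = qRPprqprr$pQ  (last char: 'Q')
  sorted[8] = qprr$pQqRPpr  (last char: 'r')
  sorted[9] = r$pQqRPprqpr  (last char: 'r')
  sorted[10] = rqprr$pQqRPp  (last char: 'p')
  sorted[11] = rr$pQqRPprqp  (last char: 'p')
Last column: rRpq$PqQrrpp
Original string S is at sorted index 4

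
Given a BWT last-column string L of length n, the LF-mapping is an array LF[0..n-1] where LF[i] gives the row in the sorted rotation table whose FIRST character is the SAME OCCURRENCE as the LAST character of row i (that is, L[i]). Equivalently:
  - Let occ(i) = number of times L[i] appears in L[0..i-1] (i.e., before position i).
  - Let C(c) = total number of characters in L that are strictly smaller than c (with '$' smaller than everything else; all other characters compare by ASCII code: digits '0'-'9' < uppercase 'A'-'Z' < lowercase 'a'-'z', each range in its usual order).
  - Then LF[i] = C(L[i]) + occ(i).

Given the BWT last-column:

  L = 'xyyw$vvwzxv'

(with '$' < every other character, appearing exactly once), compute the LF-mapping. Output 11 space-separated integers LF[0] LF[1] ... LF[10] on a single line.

Answer: 6 8 9 4 0 1 2 5 10 7 3

Derivation:
Char counts: '$':1, 'v':3, 'w':2, 'x':2, 'y':2, 'z':1
C (first-col start): C('$')=0, C('v')=1, C('w')=4, C('x')=6, C('y')=8, C('z')=10
L[0]='x': occ=0, LF[0]=C('x')+0=6+0=6
L[1]='y': occ=0, LF[1]=C('y')+0=8+0=8
L[2]='y': occ=1, LF[2]=C('y')+1=8+1=9
L[3]='w': occ=0, LF[3]=C('w')+0=4+0=4
L[4]='$': occ=0, LF[4]=C('$')+0=0+0=0
L[5]='v': occ=0, LF[5]=C('v')+0=1+0=1
L[6]='v': occ=1, LF[6]=C('v')+1=1+1=2
L[7]='w': occ=1, LF[7]=C('w')+1=4+1=5
L[8]='z': occ=0, LF[8]=C('z')+0=10+0=10
L[9]='x': occ=1, LF[9]=C('x')+1=6+1=7
L[10]='v': occ=2, LF[10]=C('v')+2=1+2=3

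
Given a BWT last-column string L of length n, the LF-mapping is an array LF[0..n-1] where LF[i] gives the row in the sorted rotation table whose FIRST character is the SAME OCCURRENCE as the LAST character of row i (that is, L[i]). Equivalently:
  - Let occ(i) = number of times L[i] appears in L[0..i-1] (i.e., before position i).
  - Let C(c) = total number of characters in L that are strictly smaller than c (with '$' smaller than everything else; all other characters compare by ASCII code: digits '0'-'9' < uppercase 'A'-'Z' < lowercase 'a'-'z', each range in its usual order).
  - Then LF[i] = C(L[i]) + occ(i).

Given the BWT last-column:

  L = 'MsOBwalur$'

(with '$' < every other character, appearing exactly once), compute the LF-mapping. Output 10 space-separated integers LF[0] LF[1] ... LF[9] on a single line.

Char counts: '$':1, 'B':1, 'M':1, 'O':1, 'a':1, 'l':1, 'r':1, 's':1, 'u':1, 'w':1
C (first-col start): C('$')=0, C('B')=1, C('M')=2, C('O')=3, C('a')=4, C('l')=5, C('r')=6, C('s')=7, C('u')=8, C('w')=9
L[0]='M': occ=0, LF[0]=C('M')+0=2+0=2
L[1]='s': occ=0, LF[1]=C('s')+0=7+0=7
L[2]='O': occ=0, LF[2]=C('O')+0=3+0=3
L[3]='B': occ=0, LF[3]=C('B')+0=1+0=1
L[4]='w': occ=0, LF[4]=C('w')+0=9+0=9
L[5]='a': occ=0, LF[5]=C('a')+0=4+0=4
L[6]='l': occ=0, LF[6]=C('l')+0=5+0=5
L[7]='u': occ=0, LF[7]=C('u')+0=8+0=8
L[8]='r': occ=0, LF[8]=C('r')+0=6+0=6
L[9]='$': occ=0, LF[9]=C('$')+0=0+0=0

Answer: 2 7 3 1 9 4 5 8 6 0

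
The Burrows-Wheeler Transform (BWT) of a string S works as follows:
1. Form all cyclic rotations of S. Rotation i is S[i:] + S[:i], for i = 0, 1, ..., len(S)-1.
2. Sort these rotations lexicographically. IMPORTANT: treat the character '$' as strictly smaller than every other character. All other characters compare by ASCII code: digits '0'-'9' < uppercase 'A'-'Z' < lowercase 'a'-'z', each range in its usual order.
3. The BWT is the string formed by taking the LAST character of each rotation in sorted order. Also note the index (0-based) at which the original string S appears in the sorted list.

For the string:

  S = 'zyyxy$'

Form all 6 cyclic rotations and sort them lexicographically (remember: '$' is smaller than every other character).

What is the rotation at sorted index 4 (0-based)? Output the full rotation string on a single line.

All 6 rotations (rotation i = S[i:]+S[:i]):
  rot[0] = zyyxy$
  rot[1] = yyxy$z
  rot[2] = yxy$zy
  rot[3] = xy$zyy
  rot[4] = y$zyyx
  rot[5] = $zyyxy
Sorted (with $ < everything):
  sorted[0] = $zyyxy
  sorted[1] = xy$zyy
  sorted[2] = y$zyyx
  sorted[3] = yxy$zy
  sorted[4] = yyxy$z
  sorted[5] = zyyxy$
sorted[4] = yyxy$z

Answer: yyxy$z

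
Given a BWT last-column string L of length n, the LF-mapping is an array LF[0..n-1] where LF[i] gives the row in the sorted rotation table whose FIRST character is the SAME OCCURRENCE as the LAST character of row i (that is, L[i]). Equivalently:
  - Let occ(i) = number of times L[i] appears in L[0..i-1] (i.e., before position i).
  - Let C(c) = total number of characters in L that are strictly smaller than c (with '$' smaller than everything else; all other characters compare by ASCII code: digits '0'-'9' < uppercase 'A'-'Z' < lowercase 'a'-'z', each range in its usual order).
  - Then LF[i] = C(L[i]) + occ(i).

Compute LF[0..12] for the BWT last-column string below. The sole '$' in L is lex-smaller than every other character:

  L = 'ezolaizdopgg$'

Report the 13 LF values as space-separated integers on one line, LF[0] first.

Answer: 3 11 8 7 1 6 12 2 9 10 4 5 0

Derivation:
Char counts: '$':1, 'a':1, 'd':1, 'e':1, 'g':2, 'i':1, 'l':1, 'o':2, 'p':1, 'z':2
C (first-col start): C('$')=0, C('a')=1, C('d')=2, C('e')=3, C('g')=4, C('i')=6, C('l')=7, C('o')=8, C('p')=10, C('z')=11
L[0]='e': occ=0, LF[0]=C('e')+0=3+0=3
L[1]='z': occ=0, LF[1]=C('z')+0=11+0=11
L[2]='o': occ=0, LF[2]=C('o')+0=8+0=8
L[3]='l': occ=0, LF[3]=C('l')+0=7+0=7
L[4]='a': occ=0, LF[4]=C('a')+0=1+0=1
L[5]='i': occ=0, LF[5]=C('i')+0=6+0=6
L[6]='z': occ=1, LF[6]=C('z')+1=11+1=12
L[7]='d': occ=0, LF[7]=C('d')+0=2+0=2
L[8]='o': occ=1, LF[8]=C('o')+1=8+1=9
L[9]='p': occ=0, LF[9]=C('p')+0=10+0=10
L[10]='g': occ=0, LF[10]=C('g')+0=4+0=4
L[11]='g': occ=1, LF[11]=C('g')+1=4+1=5
L[12]='$': occ=0, LF[12]=C('$')+0=0+0=0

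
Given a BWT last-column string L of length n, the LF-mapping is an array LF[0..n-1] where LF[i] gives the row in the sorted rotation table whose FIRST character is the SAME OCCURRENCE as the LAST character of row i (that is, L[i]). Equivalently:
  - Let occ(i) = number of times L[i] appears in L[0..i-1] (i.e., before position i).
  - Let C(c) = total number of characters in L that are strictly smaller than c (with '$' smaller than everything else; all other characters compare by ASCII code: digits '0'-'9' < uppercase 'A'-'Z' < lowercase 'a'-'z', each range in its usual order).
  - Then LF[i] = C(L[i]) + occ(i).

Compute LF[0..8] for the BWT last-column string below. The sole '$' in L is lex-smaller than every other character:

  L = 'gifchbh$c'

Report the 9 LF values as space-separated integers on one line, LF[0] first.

Answer: 5 8 4 2 6 1 7 0 3

Derivation:
Char counts: '$':1, 'b':1, 'c':2, 'f':1, 'g':1, 'h':2, 'i':1
C (first-col start): C('$')=0, C('b')=1, C('c')=2, C('f')=4, C('g')=5, C('h')=6, C('i')=8
L[0]='g': occ=0, LF[0]=C('g')+0=5+0=5
L[1]='i': occ=0, LF[1]=C('i')+0=8+0=8
L[2]='f': occ=0, LF[2]=C('f')+0=4+0=4
L[3]='c': occ=0, LF[3]=C('c')+0=2+0=2
L[4]='h': occ=0, LF[4]=C('h')+0=6+0=6
L[5]='b': occ=0, LF[5]=C('b')+0=1+0=1
L[6]='h': occ=1, LF[6]=C('h')+1=6+1=7
L[7]='$': occ=0, LF[7]=C('$')+0=0+0=0
L[8]='c': occ=1, LF[8]=C('c')+1=2+1=3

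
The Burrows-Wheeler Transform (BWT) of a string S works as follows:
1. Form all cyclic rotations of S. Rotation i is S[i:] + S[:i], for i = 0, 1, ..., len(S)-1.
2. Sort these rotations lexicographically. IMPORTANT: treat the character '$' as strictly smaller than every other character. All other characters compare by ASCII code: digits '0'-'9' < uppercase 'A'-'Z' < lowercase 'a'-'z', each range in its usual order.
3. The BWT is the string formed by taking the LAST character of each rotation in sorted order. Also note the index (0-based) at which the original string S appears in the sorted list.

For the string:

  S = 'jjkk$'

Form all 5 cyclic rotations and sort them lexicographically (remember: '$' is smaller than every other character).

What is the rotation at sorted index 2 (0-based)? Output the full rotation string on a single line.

All 5 rotations (rotation i = S[i:]+S[:i]):
  rot[0] = jjkk$
  rot[1] = jkk$j
  rot[2] = kk$jj
  rot[3] = k$jjk
  rot[4] = $jjkk
Sorted (with $ < everything):
  sorted[0] = $jjkk
  sorted[1] = jjkk$
  sorted[2] = jkk$j
  sorted[3] = k$jjk
  sorted[4] = kk$jj
sorted[2] = jkk$j

Answer: jkk$j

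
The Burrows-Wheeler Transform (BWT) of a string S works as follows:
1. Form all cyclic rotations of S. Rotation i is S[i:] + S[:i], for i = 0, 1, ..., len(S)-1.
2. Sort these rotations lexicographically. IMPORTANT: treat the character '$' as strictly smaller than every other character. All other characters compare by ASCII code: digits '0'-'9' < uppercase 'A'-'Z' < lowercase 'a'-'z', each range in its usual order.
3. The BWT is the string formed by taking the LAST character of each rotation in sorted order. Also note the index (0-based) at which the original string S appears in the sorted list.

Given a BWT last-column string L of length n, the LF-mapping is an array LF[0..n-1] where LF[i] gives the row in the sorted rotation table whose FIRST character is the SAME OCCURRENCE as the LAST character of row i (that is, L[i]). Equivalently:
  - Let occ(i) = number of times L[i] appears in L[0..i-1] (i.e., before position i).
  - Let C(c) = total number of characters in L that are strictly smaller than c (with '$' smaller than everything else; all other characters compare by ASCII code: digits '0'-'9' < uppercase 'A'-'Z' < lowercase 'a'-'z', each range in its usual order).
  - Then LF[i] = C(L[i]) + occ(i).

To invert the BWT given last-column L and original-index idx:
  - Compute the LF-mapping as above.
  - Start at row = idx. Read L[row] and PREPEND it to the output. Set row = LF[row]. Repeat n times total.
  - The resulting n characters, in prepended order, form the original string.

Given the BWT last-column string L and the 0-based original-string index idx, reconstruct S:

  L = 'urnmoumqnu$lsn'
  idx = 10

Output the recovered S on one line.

Answer: sunqonmmnurlu$

Derivation:
LF mapping: 11 9 4 2 7 12 3 8 5 13 0 1 10 6
Walk LF starting at row 10, prepending L[row]:
  step 1: row=10, L[10]='$', prepend. Next row=LF[10]=0
  step 2: row=0, L[0]='u', prepend. Next row=LF[0]=11
  step 3: row=11, L[11]='l', prepend. Next row=LF[11]=1
  step 4: row=1, L[1]='r', prepend. Next row=LF[1]=9
  step 5: row=9, L[9]='u', prepend. Next row=LF[9]=13
  step 6: row=13, L[13]='n', prepend. Next row=LF[13]=6
  step 7: row=6, L[6]='m', prepend. Next row=LF[6]=3
  step 8: row=3, L[3]='m', prepend. Next row=LF[3]=2
  step 9: row=2, L[2]='n', prepend. Next row=LF[2]=4
  step 10: row=4, L[4]='o', prepend. Next row=LF[4]=7
  step 11: row=7, L[7]='q', prepend. Next row=LF[7]=8
  step 12: row=8, L[8]='n', prepend. Next row=LF[8]=5
  step 13: row=5, L[5]='u', prepend. Next row=LF[5]=12
  step 14: row=12, L[12]='s', prepend. Next row=LF[12]=10
Reversed output: sunqonmmnurlu$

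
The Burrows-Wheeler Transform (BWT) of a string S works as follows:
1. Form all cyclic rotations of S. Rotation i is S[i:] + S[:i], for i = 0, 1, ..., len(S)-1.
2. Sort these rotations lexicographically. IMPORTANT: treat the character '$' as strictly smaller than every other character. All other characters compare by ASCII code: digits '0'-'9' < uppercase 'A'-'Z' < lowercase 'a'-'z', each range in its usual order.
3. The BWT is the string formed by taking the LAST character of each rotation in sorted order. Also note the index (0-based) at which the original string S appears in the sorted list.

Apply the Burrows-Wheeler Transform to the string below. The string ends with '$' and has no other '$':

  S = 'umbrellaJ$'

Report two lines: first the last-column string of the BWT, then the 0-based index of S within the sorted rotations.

Answer: Jalmrleub$
9

Derivation:
All 10 rotations (rotation i = S[i:]+S[:i]):
  rot[0] = umbrellaJ$
  rot[1] = mbrellaJ$u
  rot[2] = brellaJ$um
  rot[3] = rellaJ$umb
  rot[4] = ellaJ$umbr
  rot[5] = llaJ$umbre
  rot[6] = laJ$umbrel
  rot[7] = aJ$umbrell
  rot[8] = J$umbrella
  rot[9] = $umbrellaJ
Sorted (with $ < everything):
  sorted[0] = $umbrellaJ  (last char: 'J')
  sorted[1] = J$umbrella  (last char: 'a')
  sorted[2] = aJ$umbrell  (last char: 'l')
  sorted[3] = brellaJ$um  (last char: 'm')
  sorted[4] = ellaJ$umbr  (last char: 'r')
  sorted[5] = laJ$umbrel  (last char: 'l')
  sorted[6] = llaJ$umbre  (last char: 'e')
  sorted[7] = mbrellaJ$u  (last char: 'u')
  sorted[8] = rellaJ$umb  (last char: 'b')
  sorted[9] = umbrellaJ$  (last char: '$')
Last column: Jalmrleub$
Original string S is at sorted index 9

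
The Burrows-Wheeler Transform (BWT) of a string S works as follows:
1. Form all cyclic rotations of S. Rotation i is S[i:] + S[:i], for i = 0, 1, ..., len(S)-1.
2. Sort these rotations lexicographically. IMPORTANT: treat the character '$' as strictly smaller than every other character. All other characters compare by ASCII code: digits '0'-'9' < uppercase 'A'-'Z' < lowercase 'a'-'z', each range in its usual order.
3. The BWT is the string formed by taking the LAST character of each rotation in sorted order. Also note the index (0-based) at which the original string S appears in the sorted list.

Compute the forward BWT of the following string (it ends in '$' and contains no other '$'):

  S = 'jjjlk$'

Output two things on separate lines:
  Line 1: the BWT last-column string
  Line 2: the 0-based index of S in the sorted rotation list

All 6 rotations (rotation i = S[i:]+S[:i]):
  rot[0] = jjjlk$
  rot[1] = jjlk$j
  rot[2] = jlk$jj
  rot[3] = lk$jjj
  rot[4] = k$jjjl
  rot[5] = $jjjlk
Sorted (with $ < everything):
  sorted[0] = $jjjlk  (last char: 'k')
  sorted[1] = jjjlk$  (last char: '$')
  sorted[2] = jjlk$j  (last char: 'j')
  sorted[3] = jlk$jj  (last char: 'j')
  sorted[4] = k$jjjl  (last char: 'l')
  sorted[5] = lk$jjj  (last char: 'j')
Last column: k$jjlj
Original string S is at sorted index 1

Answer: k$jjlj
1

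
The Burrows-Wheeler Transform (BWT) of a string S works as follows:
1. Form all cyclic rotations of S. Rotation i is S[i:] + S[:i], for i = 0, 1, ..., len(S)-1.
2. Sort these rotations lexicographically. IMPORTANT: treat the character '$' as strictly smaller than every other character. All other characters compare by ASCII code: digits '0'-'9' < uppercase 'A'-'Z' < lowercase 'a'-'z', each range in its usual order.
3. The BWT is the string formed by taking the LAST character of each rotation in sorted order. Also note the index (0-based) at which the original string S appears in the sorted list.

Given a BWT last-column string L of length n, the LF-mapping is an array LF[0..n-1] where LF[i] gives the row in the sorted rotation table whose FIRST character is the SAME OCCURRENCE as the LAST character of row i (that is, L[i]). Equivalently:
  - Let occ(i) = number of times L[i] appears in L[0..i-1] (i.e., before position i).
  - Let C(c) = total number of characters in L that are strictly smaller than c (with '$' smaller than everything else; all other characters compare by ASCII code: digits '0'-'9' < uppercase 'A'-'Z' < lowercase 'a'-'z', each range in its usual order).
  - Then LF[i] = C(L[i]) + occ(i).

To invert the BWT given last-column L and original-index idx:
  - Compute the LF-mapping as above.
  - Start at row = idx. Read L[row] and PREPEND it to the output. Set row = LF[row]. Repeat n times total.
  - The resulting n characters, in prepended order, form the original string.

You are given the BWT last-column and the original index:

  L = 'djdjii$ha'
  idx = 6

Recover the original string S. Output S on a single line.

LF mapping: 2 7 3 8 5 6 0 4 1
Walk LF starting at row 6, prepending L[row]:
  step 1: row=6, L[6]='$', prepend. Next row=LF[6]=0
  step 2: row=0, L[0]='d', prepend. Next row=LF[0]=2
  step 3: row=2, L[2]='d', prepend. Next row=LF[2]=3
  step 4: row=3, L[3]='j', prepend. Next row=LF[3]=8
  step 5: row=8, L[8]='a', prepend. Next row=LF[8]=1
  step 6: row=1, L[1]='j', prepend. Next row=LF[1]=7
  step 7: row=7, L[7]='h', prepend. Next row=LF[7]=4
  step 8: row=4, L[4]='i', prepend. Next row=LF[4]=5
  step 9: row=5, L[5]='i', prepend. Next row=LF[5]=6
Reversed output: iihjajdd$

Answer: iihjajdd$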